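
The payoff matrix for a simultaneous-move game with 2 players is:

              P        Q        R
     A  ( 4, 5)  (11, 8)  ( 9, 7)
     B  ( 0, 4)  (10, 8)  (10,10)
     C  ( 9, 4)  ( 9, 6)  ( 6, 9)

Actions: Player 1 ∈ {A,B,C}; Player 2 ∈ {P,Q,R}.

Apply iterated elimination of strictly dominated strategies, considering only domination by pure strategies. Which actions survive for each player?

P2 drop P (Q beats it: A:8>5 B:8>4 C:6>4)
P1 drop C (A beats it: Q:11>9 R:9>6)
P1→{A,B} P2→{Q,R}

IESDS → P1:{A,B} P2:{Q,R}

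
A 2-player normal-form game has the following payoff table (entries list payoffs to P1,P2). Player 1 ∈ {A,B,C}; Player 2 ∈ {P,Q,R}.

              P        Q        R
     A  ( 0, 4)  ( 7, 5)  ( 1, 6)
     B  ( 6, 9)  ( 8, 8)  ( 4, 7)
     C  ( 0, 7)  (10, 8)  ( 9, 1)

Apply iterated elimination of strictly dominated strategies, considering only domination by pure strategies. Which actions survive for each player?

IESDS → P1:{B,C} P2:{P,Q}

P1 drop A (B beats it: P:6>0 Q:8>7 R:4>1)
P2 drop R (P beats it: B:9>7 C:7>1)
P1→{B,C} P2→{P,Q}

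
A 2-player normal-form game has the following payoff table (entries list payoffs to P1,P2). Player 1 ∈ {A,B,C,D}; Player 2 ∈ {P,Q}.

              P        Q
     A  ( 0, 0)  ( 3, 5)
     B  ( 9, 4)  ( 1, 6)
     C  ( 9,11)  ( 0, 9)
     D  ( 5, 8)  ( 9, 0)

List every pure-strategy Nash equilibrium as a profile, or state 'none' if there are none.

Nash profiles: (C,P)

(A,P): not NE [P1→C gives 9>0; P2→Q gives 5>0]
(A,Q): not NE [P1→D gives 9>3]
(B,P): not NE [P2→Q gives 6>4]
(B,Q): not NE [P1→D gives 9>1]
(C,P): NE
(C,Q): not NE [P1→D gives 9>0; P2→P gives 11>9]
(D,P): not NE [P1→C gives 9>5]
(D,Q): not NE [P2→P gives 8>0]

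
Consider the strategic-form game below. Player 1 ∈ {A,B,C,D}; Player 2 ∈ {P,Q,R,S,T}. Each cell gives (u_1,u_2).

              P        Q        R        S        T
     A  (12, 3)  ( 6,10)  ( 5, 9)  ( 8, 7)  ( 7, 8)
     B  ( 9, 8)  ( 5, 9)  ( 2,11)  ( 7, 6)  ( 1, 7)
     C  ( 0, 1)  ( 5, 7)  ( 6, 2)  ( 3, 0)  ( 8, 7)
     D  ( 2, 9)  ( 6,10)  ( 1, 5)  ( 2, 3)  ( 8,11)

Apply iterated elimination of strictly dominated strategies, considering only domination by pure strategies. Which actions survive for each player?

Survivors P1:{A,C,D} P2:{Q,T}

P1 drop B (A beats it: P:12>9 Q:6>5 R:5>2 S:8>7 T:7>1)
P2 drop P (Q beats it: A:10>3 C:7>1 D:10>9)
P2 drop R (Q beats it: A:10>9 C:7>2 D:10>5)
P2 drop S (Q beats it: A:10>7 C:7>0 D:10>3)
P1→{A,C,D} P2→{Q,T}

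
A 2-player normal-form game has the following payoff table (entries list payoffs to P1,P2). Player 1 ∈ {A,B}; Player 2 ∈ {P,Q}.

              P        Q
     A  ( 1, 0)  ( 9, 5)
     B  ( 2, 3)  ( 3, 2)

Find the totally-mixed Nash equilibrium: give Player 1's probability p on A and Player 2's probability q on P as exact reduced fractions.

P1 indiff ⇒ q·1+(1-q)·9 = q·2+(1-q)·3 ⇒ q(-1) = (1-q)(-6) ⇒ q = 6/7
P2 indiff ⇒ p·0+(1-p)·3 = p·5+(1-p)·2 ⇒ p(-5) = (1-p)(-1) ⇒ p = 1/6

(p,q) = (1/6, 6/7)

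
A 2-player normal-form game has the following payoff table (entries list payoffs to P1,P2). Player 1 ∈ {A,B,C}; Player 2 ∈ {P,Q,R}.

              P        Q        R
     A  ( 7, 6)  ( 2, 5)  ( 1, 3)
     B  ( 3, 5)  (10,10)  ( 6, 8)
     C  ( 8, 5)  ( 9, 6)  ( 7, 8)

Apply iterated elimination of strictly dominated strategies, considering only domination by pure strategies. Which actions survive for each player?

P1 drop A (C beats it: P:8>7 Q:9>2 R:7>1)
P2 drop P (Q beats it: B:10>5 C:6>5)
P1→{B,C} P2→{Q,R}

Remaining: P1:{B,C} P2:{Q,R}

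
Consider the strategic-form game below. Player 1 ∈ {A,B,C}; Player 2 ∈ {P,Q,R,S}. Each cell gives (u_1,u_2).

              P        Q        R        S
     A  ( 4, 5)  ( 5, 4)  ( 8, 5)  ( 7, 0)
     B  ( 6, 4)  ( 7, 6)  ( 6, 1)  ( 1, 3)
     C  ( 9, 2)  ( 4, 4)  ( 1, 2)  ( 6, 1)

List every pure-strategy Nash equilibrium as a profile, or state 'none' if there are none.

(A,P): not NE [P1→C gives 9>4]
(A,Q): not NE [P1→B gives 7>5; P2→R gives 5>4]
(A,R): NE
(A,S): not NE [P2→R gives 5>0]
(B,P): not NE [P1→C gives 9>6; P2→Q gives 6>4]
(B,Q): NE
(B,R): not NE [P1→A gives 8>6; P2→Q gives 6>1]
(B,S): not NE [P1→A gives 7>1; P2→Q gives 6>3]
(C,P): not NE [P2→Q gives 4>2]
(C,Q): not NE [P1→B gives 7>4]
(C,R): not NE [P1→A gives 8>1; P2→Q gives 4>2]
(C,S): not NE [P1→A gives 7>6; P2→Q gives 4>1]

NE set: (A,R), (B,Q)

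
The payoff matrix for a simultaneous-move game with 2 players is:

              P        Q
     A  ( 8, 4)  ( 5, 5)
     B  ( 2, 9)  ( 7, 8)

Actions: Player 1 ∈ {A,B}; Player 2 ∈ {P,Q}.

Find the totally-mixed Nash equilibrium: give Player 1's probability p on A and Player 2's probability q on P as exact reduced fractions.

P1 mixes 1/2 on A; P2 mixes 1/4 on P

P1 indiff ⇒ q·8+(1-q)·5 = q·2+(1-q)·7 ⇒ q(6) = (1-q)(2) ⇒ q = 1/4
P2 indiff ⇒ p·4+(1-p)·9 = p·5+(1-p)·8 ⇒ p(-1) = (1-p)(-1) ⇒ p = 1/2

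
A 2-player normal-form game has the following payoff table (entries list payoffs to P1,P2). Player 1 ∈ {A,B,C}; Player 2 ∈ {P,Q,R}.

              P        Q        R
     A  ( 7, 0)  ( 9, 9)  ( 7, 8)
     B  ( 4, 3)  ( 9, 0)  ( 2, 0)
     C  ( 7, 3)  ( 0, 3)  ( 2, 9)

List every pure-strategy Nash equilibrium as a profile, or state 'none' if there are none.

NE set: (A,Q)

(A,P): not NE [P2→Q gives 9>0]
(A,Q): NE
(A,R): not NE [P2→Q gives 9>8]
(B,P): not NE [P1→C gives 7>4]
(B,Q): not NE [P2→P gives 3>0]
(B,R): not NE [P1→A gives 7>2; P2→P gives 3>0]
(C,P): not NE [P2→R gives 9>3]
(C,Q): not NE [P1→B gives 9>0; P2→R gives 9>3]
(C,R): not NE [P1→A gives 7>2]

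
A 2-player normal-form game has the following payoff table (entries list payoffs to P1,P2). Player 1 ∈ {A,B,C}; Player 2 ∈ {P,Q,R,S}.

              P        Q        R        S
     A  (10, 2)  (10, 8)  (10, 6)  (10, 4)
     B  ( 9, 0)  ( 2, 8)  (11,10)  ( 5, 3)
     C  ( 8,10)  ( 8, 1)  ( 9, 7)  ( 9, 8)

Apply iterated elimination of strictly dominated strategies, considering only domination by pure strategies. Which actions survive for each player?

P1 drop C (A beats it: P:10>8 Q:10>8 R:10>9 S:10>9)
P2 drop P (Q beats it: A:8>2 B:8>0)
P2 drop S (Q beats it: A:8>4 B:8>3)
P1→{A,B} P2→{Q,R}

Remaining: P1:{A,B} P2:{Q,R}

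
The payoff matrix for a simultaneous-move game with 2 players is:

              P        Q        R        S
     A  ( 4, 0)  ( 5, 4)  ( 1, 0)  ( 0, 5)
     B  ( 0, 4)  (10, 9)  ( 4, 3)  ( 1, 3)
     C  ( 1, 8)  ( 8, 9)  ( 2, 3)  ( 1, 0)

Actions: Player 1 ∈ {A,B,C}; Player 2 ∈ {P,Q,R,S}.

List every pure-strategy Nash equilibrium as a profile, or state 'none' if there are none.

(A,P): not NE [P2→S gives 5>0]
(A,Q): not NE [P1→B gives 10>5; P2→S gives 5>4]
(A,R): not NE [P1→B gives 4>1; P2→S gives 5>0]
(A,S): not NE [P1→C gives 1>0]
(B,P): not NE [P1→A gives 4>0; P2→Q gives 9>4]
(B,Q): NE
(B,R): not NE [P2→Q gives 9>3]
(B,S): not NE [P2→Q gives 9>3]
(C,P): not NE [P1→A gives 4>1; P2→Q gives 9>8]
(C,Q): not NE [P1→B gives 10>8]
(C,R): not NE [P1→B gives 4>2; P2→Q gives 9>3]
(C,S): not NE [P2→Q gives 9>0]

PSNE = {(B,Q)}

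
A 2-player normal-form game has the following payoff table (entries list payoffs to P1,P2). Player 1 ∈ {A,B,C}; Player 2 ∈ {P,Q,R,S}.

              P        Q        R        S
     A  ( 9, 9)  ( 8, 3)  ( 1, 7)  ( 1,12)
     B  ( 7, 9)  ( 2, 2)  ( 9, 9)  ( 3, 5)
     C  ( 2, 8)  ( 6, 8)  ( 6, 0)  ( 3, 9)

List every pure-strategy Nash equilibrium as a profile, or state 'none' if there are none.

(A,P): not NE [P2→S gives 12>9]
(A,Q): not NE [P2→S gives 12>3]
(A,R): not NE [P1→B gives 9>1; P2→S gives 12>7]
(A,S): not NE [P1→C gives 3>1]
(B,P): not NE [P1→A gives 9>7]
(B,Q): not NE [P1→A gives 8>2; P2→R gives 9>2]
(B,R): NE
(B,S): not NE [P2→R gives 9>5]
(C,P): not NE [P1→A gives 9>2; P2→S gives 9>8]
(C,Q): not NE [P1→A gives 8>6; P2→S gives 9>8]
(C,R): not NE [P1→B gives 9>6; P2→S gives 9>0]
(C,S): NE

PSNE = {(B,R), (C,S)}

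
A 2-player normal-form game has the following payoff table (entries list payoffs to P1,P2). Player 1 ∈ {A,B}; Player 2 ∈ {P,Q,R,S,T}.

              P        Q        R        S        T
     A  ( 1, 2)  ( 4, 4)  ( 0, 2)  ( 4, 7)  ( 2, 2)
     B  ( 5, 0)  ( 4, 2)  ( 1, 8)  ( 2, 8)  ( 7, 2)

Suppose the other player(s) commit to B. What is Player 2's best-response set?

BR_2 = {R,S}

u_2(P vs B) = 0
u_2(Q vs B) = 2
u_2(R vs B) = 8
u_2(S vs B) = 8
u_2(T vs B) = 2
max payoff 8 at {R,S}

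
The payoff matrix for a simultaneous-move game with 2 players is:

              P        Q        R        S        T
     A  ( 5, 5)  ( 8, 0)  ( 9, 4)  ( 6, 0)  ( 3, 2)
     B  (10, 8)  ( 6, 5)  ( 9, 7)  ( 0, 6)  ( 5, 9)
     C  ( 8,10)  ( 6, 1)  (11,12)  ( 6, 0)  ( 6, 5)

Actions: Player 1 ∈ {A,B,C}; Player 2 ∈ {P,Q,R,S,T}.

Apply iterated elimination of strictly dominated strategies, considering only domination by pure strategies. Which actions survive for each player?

Remaining: P1:{B,C} P2:{P,R,T}

P2 drop Q (P beats it: A:5>0 B:8>5 C:10>1)
P2 drop S (P beats it: A:5>0 B:8>6 C:10>0)
P1 drop A (C beats it: P:8>5 R:11>9 T:6>3)
P1→{B,C} P2→{P,R,T}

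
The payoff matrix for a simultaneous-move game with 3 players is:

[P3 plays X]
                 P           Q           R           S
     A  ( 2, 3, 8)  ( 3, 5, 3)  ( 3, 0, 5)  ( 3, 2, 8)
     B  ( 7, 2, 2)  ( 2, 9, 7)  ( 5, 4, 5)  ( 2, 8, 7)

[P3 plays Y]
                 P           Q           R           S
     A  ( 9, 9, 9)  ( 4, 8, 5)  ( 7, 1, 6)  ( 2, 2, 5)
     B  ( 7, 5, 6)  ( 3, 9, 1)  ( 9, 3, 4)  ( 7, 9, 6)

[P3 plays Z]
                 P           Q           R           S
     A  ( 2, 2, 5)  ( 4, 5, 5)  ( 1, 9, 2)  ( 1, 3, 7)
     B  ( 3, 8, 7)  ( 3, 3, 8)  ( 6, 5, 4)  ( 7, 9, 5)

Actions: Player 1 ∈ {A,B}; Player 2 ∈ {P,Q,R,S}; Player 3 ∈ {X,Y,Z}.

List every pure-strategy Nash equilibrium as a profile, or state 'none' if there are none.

(A,P,X): not NE [P1→B gives 7>2; P2→Q gives 5>3; P3→Y gives 9>8]
(A,P,Y): NE
(A,P,Z): not NE [P1→B gives 3>2; P2→R gives 9>2; P3→Y gives 9>5]
(A,Q,X): not NE [P3→Z gives 5>3]
(A,Q,Y): not NE [P2→P gives 9>8]
(A,Q,Z): not NE [P2→R gives 9>5]
(A,R,X): not NE [P1→B gives 5>3; P2→Q gives 5>0; P3→Y gives 6>5]
(A,R,Y): not NE [P1→B gives 9>7; P2→P gives 9>1]
(A,R,Z): not NE [P1→B gives 6>1; P3→Y gives 6>2]
(A,S,X): not NE [P2→Q gives 5>2]
(A,S,Y): not NE [P1→B gives 7>2; P2→P gives 9>2; P3→X gives 8>5]
(A,S,Z): not NE [P1→B gives 7>1; P2→R gives 9>3; P3→X gives 8>7]
(B,P,X): not NE [P2→Q gives 9>2; P3→Z gives 7>2]
(B,P,Y): not NE [P1→A gives 9>7; P2→S gives 9>5; P3→Z gives 7>6]
(B,P,Z): not NE [P2→S gives 9>8]
(B,Q,X): not NE [P1→A gives 3>2; P3→Z gives 8>7]
(B,Q,Y): not NE [P1→A gives 4>3; P3→Z gives 8>1]
(B,Q,Z): not NE [P1→A gives 4>3; P2→S gives 9>3]
(B,R,X): not NE [P2→Q gives 9>4]
(B,R,Y): not NE [P2→S gives 9>3; P3→X gives 5>4]
(B,R,Z): not NE [P2→S gives 9>5; P3→X gives 5>4]
(B,S,X): not NE [P1→A gives 3>2; P2→Q gives 9>8]
(B,S,Y): not NE [P3→X gives 7>6]
(B,S,Z): not NE [P3→X gives 7>5]

PSNE = {(A,P,Y)}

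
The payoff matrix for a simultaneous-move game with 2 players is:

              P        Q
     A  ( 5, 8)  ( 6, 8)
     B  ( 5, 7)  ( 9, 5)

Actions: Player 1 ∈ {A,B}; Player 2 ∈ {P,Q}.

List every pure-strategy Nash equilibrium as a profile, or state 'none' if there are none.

(A,P): NE
(A,Q): not NE [P1→B gives 9>6]
(B,P): NE
(B,Q): not NE [P2→P gives 7>5]

PSNE = {(A,P), (B,P)}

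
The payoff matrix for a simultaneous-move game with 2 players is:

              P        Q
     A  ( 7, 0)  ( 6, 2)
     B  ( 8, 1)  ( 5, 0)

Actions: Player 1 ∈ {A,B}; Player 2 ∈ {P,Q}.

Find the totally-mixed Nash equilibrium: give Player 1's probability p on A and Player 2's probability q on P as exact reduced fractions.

P1 indiff ⇒ q·7+(1-q)·6 = q·8+(1-q)·5 ⇒ q(-1) = (1-q)(-1) ⇒ q = 1/2
P2 indiff ⇒ p·0+(1-p)·1 = p·2+(1-p)·0 ⇒ p(-2) = (1-p)(-1) ⇒ p = 1/3

P1 mixes 1/3 on A; P2 mixes 1/2 on P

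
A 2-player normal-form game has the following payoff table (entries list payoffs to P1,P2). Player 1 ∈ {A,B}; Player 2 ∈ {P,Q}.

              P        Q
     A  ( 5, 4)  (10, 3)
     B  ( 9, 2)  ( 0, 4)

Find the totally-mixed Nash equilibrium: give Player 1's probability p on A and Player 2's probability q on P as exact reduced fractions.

P1 indiff ⇒ q·5+(1-q)·10 = q·9+(1-q)·0 ⇒ q(-4) = (1-q)(-10) ⇒ q = 5/7
P2 indiff ⇒ p·4+(1-p)·2 = p·3+(1-p)·4 ⇒ p(1) = (1-p)(2) ⇒ p = 2/3

p=2/3, q=5/7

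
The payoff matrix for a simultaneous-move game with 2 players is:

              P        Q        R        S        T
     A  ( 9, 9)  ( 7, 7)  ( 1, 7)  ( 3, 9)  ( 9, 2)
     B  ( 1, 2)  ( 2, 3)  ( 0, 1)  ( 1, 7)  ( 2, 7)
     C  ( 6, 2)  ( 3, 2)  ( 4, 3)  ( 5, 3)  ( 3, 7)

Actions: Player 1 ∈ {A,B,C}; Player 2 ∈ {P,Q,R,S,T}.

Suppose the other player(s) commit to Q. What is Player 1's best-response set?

u_1(A vs Q) = 7
u_1(B vs Q) = 2
u_1(C vs Q) = 3
max payoff 7 at {A}

BR_1 = {A}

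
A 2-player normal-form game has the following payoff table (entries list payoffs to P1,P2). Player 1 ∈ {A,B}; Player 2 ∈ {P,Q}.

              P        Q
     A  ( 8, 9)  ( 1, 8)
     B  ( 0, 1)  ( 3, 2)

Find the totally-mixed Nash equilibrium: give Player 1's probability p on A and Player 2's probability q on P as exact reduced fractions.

P1 indiff ⇒ q·8+(1-q)·1 = q·0+(1-q)·3 ⇒ q(8) = (1-q)(2) ⇒ q = 1/5
P2 indiff ⇒ p·9+(1-p)·1 = p·8+(1-p)·2 ⇒ p(1) = (1-p)(1) ⇒ p = 1/2

p=1/2, q=1/5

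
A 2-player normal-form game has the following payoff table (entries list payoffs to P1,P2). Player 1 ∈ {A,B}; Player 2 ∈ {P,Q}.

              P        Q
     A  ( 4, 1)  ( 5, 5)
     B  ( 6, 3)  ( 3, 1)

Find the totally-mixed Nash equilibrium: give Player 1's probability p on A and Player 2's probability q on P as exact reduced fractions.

p=1/3, q=1/2

P1 indiff ⇒ q·4+(1-q)·5 = q·6+(1-q)·3 ⇒ q(-2) = (1-q)(-2) ⇒ q = 1/2
P2 indiff ⇒ p·1+(1-p)·3 = p·5+(1-p)·1 ⇒ p(-4) = (1-p)(-2) ⇒ p = 1/3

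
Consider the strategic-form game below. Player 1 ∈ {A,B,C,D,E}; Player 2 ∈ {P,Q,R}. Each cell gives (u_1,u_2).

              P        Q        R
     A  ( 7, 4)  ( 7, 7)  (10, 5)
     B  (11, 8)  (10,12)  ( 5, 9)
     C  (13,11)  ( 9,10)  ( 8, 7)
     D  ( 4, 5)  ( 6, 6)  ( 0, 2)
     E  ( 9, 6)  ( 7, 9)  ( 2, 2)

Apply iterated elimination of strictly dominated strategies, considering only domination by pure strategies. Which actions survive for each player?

Remaining: P1:{B,C} P2:{P,Q}

P1 drop D (A beats it: P:7>4 Q:7>6 R:10>0)
P1 drop E (B beats it: P:11>9 Q:10>7 R:5>2)
P2 drop R (Q beats it: A:7>5 B:12>9 C:10>7)
P1 drop A (B beats it: P:11>7 Q:10>7)
P1→{B,C} P2→{P,Q}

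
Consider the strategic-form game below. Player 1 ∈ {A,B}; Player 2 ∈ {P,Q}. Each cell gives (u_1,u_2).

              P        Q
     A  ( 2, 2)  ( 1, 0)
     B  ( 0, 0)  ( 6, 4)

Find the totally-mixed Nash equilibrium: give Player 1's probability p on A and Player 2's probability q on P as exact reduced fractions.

P1 indiff ⇒ q·2+(1-q)·1 = q·0+(1-q)·6 ⇒ q(2) = (1-q)(5) ⇒ q = 5/7
P2 indiff ⇒ p·2+(1-p)·0 = p·0+(1-p)·4 ⇒ p(2) = (1-p)(4) ⇒ p = 2/3

P1 mixes 2/3 on A; P2 mixes 5/7 on P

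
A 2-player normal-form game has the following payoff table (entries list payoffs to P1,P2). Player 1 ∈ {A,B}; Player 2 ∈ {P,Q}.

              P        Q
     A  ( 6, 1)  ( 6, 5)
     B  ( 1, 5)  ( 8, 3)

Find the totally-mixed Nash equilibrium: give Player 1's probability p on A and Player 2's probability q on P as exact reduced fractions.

P1 indiff ⇒ q·6+(1-q)·6 = q·1+(1-q)·8 ⇒ q(5) = (1-q)(2) ⇒ q = 2/7
P2 indiff ⇒ p·1+(1-p)·5 = p·5+(1-p)·3 ⇒ p(-4) = (1-p)(-2) ⇒ p = 1/3

(p,q) = (1/3, 2/7)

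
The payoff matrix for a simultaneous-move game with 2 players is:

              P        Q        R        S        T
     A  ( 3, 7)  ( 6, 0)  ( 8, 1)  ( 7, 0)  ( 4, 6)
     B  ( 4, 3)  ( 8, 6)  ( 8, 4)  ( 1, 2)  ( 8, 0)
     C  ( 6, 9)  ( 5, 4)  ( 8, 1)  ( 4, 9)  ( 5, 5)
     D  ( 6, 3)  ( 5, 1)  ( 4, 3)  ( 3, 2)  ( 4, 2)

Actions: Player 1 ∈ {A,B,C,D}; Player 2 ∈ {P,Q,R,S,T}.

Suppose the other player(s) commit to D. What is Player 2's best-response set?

argmax u_2 = {P,R}

u_2(P vs D) = 3
u_2(Q vs D) = 1
u_2(R vs D) = 3
u_2(S vs D) = 2
u_2(T vs D) = 2
max payoff 3 at {P,R}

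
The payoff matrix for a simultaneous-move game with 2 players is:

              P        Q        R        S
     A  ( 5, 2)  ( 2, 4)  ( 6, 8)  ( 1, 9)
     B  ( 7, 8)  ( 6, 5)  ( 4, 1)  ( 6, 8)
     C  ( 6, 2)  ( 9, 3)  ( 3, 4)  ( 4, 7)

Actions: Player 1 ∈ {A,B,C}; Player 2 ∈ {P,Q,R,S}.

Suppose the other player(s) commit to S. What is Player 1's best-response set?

BR_1 = {B}

u_1(A vs S) = 1
u_1(B vs S) = 6
u_1(C vs S) = 4
max payoff 6 at {B}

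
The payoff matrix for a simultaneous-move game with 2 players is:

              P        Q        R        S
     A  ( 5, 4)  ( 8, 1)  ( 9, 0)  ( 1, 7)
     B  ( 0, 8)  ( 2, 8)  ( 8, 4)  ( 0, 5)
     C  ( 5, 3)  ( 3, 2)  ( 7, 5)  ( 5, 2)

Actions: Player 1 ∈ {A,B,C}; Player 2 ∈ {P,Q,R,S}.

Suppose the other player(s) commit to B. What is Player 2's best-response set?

P2 best: {P,Q}

u_2(P vs B) = 8
u_2(Q vs B) = 8
u_2(R vs B) = 4
u_2(S vs B) = 5
max payoff 8 at {P,Q}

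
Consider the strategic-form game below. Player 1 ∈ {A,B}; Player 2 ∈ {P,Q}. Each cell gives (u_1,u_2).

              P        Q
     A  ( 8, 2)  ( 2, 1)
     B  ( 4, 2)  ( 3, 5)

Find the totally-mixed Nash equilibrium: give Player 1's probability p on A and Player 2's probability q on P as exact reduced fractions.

P1 indiff ⇒ q·8+(1-q)·2 = q·4+(1-q)·3 ⇒ q(4) = (1-q)(1) ⇒ q = 1/5
P2 indiff ⇒ p·2+(1-p)·2 = p·1+(1-p)·5 ⇒ p(1) = (1-p)(3) ⇒ p = 3/4

p=3/4, q=1/5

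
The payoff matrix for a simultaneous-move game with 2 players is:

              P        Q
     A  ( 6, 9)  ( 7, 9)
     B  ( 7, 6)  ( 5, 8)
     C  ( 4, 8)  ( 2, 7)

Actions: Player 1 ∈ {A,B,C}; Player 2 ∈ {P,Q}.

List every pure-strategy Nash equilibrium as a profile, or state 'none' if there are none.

(A,P): not NE [P1→B gives 7>6]
(A,Q): NE
(B,P): not NE [P2→Q gives 8>6]
(B,Q): not NE [P1→A gives 7>5]
(C,P): not NE [P1→B gives 7>4]
(C,Q): not NE [P1→A gives 7>2; P2→P gives 8>7]

PSNE = {(A,Q)}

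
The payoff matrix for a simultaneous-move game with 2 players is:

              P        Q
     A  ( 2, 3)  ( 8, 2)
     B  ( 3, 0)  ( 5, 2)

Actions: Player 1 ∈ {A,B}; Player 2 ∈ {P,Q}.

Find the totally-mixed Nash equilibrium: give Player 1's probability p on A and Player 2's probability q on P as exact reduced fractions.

p=2/3, q=3/4

P1 indiff ⇒ q·2+(1-q)·8 = q·3+(1-q)·5 ⇒ q(-1) = (1-q)(-3) ⇒ q = 3/4
P2 indiff ⇒ p·3+(1-p)·0 = p·2+(1-p)·2 ⇒ p(1) = (1-p)(2) ⇒ p = 2/3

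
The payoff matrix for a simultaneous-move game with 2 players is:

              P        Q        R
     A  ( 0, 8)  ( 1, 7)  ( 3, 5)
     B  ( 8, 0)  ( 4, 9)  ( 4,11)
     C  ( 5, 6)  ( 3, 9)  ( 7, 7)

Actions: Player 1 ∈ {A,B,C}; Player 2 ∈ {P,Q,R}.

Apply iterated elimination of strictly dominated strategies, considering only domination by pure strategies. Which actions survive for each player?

Remaining: P1:{B,C} P2:{Q,R}

P1 drop A (B beats it: P:8>0 Q:4>1 R:4>3)
P2 drop P (Q beats it: B:9>0 C:9>6)
P1→{B,C} P2→{Q,R}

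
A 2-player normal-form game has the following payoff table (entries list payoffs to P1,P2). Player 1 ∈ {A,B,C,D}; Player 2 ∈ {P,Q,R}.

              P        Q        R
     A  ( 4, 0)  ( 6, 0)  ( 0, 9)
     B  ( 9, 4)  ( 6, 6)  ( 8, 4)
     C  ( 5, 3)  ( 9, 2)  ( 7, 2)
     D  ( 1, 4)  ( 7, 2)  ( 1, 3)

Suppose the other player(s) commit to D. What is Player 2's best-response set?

argmax u_2 = {P}

u_2(P vs D) = 4
u_2(Q vs D) = 2
u_2(R vs D) = 3
max payoff 4 at {P}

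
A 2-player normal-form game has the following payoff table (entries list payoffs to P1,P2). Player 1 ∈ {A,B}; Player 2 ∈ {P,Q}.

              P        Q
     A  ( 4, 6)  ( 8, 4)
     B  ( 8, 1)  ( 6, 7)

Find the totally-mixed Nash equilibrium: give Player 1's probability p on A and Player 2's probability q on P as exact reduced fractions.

P1 mixes 3/4 on A; P2 mixes 1/3 on P

P1 indiff ⇒ q·4+(1-q)·8 = q·8+(1-q)·6 ⇒ q(-4) = (1-q)(-2) ⇒ q = 1/3
P2 indiff ⇒ p·6+(1-p)·1 = p·4+(1-p)·7 ⇒ p(2) = (1-p)(6) ⇒ p = 3/4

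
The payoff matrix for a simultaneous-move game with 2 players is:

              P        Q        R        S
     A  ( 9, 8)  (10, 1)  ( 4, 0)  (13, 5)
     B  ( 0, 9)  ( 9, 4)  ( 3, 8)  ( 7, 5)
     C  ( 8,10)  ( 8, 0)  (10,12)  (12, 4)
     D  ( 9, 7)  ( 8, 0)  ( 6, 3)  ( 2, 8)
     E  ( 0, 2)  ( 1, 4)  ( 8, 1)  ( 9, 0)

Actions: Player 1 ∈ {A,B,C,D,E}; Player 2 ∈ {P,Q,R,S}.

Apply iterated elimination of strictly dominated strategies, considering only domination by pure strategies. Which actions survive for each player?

IESDS → P1:{A,C,D} P2:{P,R,S}

P1 drop B (A beats it: P:9>0 Q:10>9 R:4>3 S:13>7)
P1 drop E (C beats it: P:8>0 Q:8>1 R:10>8 S:12>9)
P2 drop Q (P beats it: A:8>1 C:10>0 D:7>0)
P1→{A,C,D} P2→{P,R,S}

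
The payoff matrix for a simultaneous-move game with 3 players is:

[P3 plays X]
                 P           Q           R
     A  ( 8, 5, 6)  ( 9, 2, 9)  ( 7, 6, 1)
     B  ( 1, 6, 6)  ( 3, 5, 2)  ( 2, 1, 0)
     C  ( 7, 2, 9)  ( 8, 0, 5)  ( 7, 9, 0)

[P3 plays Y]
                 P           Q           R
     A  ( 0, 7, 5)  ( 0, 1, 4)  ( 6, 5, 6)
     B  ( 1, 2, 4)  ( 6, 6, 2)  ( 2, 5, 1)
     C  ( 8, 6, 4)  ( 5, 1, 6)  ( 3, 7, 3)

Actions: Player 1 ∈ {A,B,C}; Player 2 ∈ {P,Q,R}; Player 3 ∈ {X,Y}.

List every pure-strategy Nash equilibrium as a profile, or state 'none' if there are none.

(A,P,X): not NE [P2→R gives 6>5]
(A,P,Y): not NE [P1→C gives 8>0; P3→X gives 6>5]
(A,Q,X): not NE [P2→R gives 6>2]
(A,Q,Y): not NE [P1→B gives 6>0; P2→P gives 7>1; P3→X gives 9>4]
(A,R,X): not NE [P3→Y gives 6>1]
(A,R,Y): not NE [P2→P gives 7>5]
(B,P,X): not NE [P1→A gives 8>1]
(B,P,Y): not NE [P1→C gives 8>1; P2→Q gives 6>2; P3→X gives 6>4]
(B,Q,X): not NE [P1→A gives 9>3; P2→P gives 6>5]
(B,Q,Y): NE
(B,R,X): not NE [P1→C gives 7>2; P2→P gives 6>1; P3→Y gives 1>0]
(B,R,Y): not NE [P1→A gives 6>2; P2→Q gives 6>5]
(C,P,X): not NE [P1→A gives 8>7; P2→R gives 9>2]
(C,P,Y): not NE [P2→R gives 7>6; P3→X gives 9>4]
(C,Q,X): not NE [P1→A gives 9>8; P2→R gives 9>0; P3→Y gives 6>5]
(C,Q,Y): not NE [P1→B gives 6>5; P2→R gives 7>1]
(C,R,X): not NE [P3→Y gives 3>0]
(C,R,Y): not NE [P1→A gives 6>3]

Nash profiles: (B,Q,Y)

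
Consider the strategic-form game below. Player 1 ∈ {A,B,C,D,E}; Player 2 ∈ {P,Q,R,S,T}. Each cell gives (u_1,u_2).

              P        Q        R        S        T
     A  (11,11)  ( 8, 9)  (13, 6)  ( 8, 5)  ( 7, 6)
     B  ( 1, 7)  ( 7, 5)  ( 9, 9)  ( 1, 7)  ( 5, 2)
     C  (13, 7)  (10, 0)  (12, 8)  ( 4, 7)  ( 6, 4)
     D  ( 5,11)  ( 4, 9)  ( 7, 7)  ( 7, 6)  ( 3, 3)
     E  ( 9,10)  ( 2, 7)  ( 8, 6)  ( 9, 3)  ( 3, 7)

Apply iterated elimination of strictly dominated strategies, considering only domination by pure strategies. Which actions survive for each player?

IESDS → P1:{A,C} P2:{P,R}

P1 drop B (A beats it: P:11>1 Q:8>7 R:13>9 S:8>1 T:7>5)
P1 drop D (A beats it: P:11>5 Q:8>4 R:13>7 S:8>7 T:7>3)
P2 drop Q (P beats it: A:11>9 C:7>0 E:10>7)
P2 drop S (R beats it: A:6>5 C:8>7 E:6>3)
P1 drop E (A beats it: P:11>9 R:13>8 T:7>3)
P2 drop T (P beats it: A:11>6 C:7>4)
P1→{A,C} P2→{P,R}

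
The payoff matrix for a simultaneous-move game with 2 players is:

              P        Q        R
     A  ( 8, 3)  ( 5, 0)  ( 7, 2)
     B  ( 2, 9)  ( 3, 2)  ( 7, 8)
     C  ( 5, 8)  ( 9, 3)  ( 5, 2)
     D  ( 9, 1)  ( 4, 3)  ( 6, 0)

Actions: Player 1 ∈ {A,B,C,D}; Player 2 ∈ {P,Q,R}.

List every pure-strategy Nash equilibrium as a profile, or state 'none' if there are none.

(A,P): not NE [P1→D gives 9>8]
(A,Q): not NE [P1→C gives 9>5; P2→P gives 3>0]
(A,R): not NE [P2→P gives 3>2]
(B,P): not NE [P1→D gives 9>2]
(B,Q): not NE [P1→C gives 9>3; P2→P gives 9>2]
(B,R): not NE [P2→P gives 9>8]
(C,P): not NE [P1→D gives 9>5]
(C,Q): not NE [P2→P gives 8>3]
(C,R): not NE [P1→B gives 7>5; P2→P gives 8>2]
(D,P): not NE [P2→Q gives 3>1]
(D,Q): not NE [P1→C gives 9>4]
(D,R): not NE [P1→B gives 7>6; P2→Q gives 3>0]

No pure NE.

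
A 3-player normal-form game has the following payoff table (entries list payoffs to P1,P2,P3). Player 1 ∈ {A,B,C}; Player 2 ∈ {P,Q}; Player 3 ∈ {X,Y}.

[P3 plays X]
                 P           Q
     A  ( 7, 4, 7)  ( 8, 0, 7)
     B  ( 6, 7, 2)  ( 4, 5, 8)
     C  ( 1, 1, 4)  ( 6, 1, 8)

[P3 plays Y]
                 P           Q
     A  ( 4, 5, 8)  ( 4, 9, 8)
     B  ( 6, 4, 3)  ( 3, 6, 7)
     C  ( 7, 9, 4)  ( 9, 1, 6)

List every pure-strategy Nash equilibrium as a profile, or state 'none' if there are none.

(A,P,X): not NE [P3→Y gives 8>7]
(A,P,Y): not NE [P1→C gives 7>4; P2→Q gives 9>5]
(A,Q,X): not NE [P2→P gives 4>0; P3→Y gives 8>7]
(A,Q,Y): not NE [P1→C gives 9>4]
(B,P,X): not NE [P1→A gives 7>6; P3→Y gives 3>2]
(B,P,Y): not NE [P1→C gives 7>6; P2→Q gives 6>4]
(B,Q,X): not NE [P1→A gives 8>4; P2→P gives 7>5]
(B,Q,Y): not NE [P1→C gives 9>3; P3→X gives 8>7]
(C,P,X): not NE [P1→A gives 7>1]
(C,P,Y): NE
(C,Q,X): not NE [P1→A gives 8>6]
(C,Q,Y): not NE [P2→P gives 9>1; P3→X gives 8>6]

NE set: (C,P,Y)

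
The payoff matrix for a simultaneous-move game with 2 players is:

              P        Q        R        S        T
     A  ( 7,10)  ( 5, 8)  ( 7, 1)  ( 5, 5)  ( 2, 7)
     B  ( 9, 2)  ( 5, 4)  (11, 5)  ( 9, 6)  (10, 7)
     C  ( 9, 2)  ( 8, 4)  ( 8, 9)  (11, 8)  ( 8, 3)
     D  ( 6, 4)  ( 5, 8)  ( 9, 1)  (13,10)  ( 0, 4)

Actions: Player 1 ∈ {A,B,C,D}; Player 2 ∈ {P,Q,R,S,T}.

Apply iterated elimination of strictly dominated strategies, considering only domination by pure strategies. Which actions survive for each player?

P1 drop A (C beats it: P:9>7 Q:8>5 R:8>7 S:11>5 T:8>2)
P2 drop P (Q beats it: B:4>2 C:4>2 D:8>4)
P2 drop Q (S beats it: B:6>4 C:8>4 D:10>8)
P1→{B,C,D} P2→{R,S,T}

Survivors P1:{B,C,D} P2:{R,S,T}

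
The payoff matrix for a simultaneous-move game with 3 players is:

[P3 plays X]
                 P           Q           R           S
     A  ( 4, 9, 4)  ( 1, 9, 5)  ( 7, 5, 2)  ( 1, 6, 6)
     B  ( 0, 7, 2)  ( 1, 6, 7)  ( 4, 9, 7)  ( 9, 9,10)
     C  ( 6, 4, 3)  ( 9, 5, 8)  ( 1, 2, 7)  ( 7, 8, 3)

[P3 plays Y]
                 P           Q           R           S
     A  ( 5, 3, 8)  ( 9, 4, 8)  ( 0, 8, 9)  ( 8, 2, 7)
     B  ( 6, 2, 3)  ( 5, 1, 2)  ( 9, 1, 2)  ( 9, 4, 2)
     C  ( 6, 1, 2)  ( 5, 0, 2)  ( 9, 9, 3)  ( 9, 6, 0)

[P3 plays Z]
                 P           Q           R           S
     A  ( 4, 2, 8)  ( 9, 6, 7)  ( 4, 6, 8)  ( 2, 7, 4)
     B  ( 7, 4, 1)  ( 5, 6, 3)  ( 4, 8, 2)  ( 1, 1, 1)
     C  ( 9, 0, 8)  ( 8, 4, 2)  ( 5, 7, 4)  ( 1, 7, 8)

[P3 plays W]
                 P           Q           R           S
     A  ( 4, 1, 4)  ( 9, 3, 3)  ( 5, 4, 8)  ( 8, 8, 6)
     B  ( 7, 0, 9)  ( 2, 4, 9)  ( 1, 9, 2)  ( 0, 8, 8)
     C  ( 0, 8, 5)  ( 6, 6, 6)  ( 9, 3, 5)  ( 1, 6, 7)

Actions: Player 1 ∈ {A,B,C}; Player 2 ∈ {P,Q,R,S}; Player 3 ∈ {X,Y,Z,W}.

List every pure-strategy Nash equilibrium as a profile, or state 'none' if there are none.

(A,P,X): not NE [P1→C gives 6>4; P3→Z gives 8>4]
(A,P,Y): not NE [P1→C gives 6>5; P2→R gives 8>3]
(A,P,Z): not NE [P1→C gives 9>4; P2→S gives 7>2]
(A,P,W): not NE [P1→B gives 7>4; P2→S gives 8>1; P3→Z gives 8>4]
(A,Q,X): not NE [P1→C gives 9>1; P3→Y gives 8>5]
(A,Q,Y): not NE [P2→R gives 8>4]
(A,Q,Z): not NE [P2→S gives 7>6; P3→Y gives 8>7]
(A,Q,W): not NE [P2→S gives 8>3; P3→Y gives 8>3]
(A,R,X): not NE [P2→Q gives 9>5; P3→Y gives 9>2]
(A,R,Y): not NE [P1→C gives 9>0]
(A,R,Z): not NE [P1→C gives 5>4; P2→S gives 7>6; P3→Y gives 9>8]
(A,R,W): not NE [P1→C gives 9>5; P2→S gives 8>4; P3→Y gives 9>8]
(A,S,X): not NE [P1→B gives 9>1; P2→Q gives 9>6; P3→Y gives 7>6]
(A,S,Y): not NE [P1→C gives 9>8; P2→R gives 8>2]
(A,S,Z): not NE [P3→Y gives 7>4]
(A,S,W): not NE [P3→Y gives 7>6]
(B,P,X): not NE [P1→C gives 6>0; P2→S gives 9>7; P3→W gives 9>2]
(B,P,Y): not NE [P2→S gives 4>2; P3→W gives 9>3]
(B,P,Z): not NE [P1→C gives 9>7; P2→R gives 8>4; P3→W gives 9>1]
(B,P,W): not NE [P2→R gives 9>0]
(B,Q,X): not NE [P1→C gives 9>1; P2→S gives 9>6; P3→W gives 9>7]
(B,Q,Y): not NE [P1→A gives 9>5; P2→S gives 4>1; P3→W gives 9>2]
(B,Q,Z): not NE [P1→A gives 9>5; P2→R gives 8>6; P3→W gives 9>3]
(B,Q,W): not NE [P1→A gives 9>2; P2→R gives 9>4]
(B,R,X): not NE [P1→A gives 7>4]
(B,R,Y): not NE [P2→S gives 4>1; P3→X gives 7>2]
(B,R,Z): not NE [P1→C gives 5>4; P3→X gives 7>2]
(B,R,W): not NE [P1→C gives 9>1; P3→X gives 7>2]
(B,S,X): NE
(B,S,Y): not NE [P3→X gives 10>2]
(B,S,Z): not NE [P1→A gives 2>1; P2→R gives 8>1; P3→X gives 10>1]
(B,S,W): not NE [P1→A gives 8>0; P2→R gives 9>8; P3→X gives 10>8]
(C,P,X): not NE [P2→S gives 8>4; P3→Z gives 8>3]
(C,P,Y): not NE [P2→R gives 9>1; P3→Z gives 8>2]
(C,P,Z): not NE [P2→S gives 7>0]
(C,P,W): not NE [P1→B gives 7>0; P3→Z gives 8>5]
(C,Q,X): not NE [P2→S gives 8>5]
(C,Q,Y): not NE [P1→A gives 9>5; P2→R gives 9>0; P3→X gives 8>2]
(C,Q,Z): not NE [P1→A gives 9>8; P2→S gives 7>4; P3→X gives 8>2]
(C,Q,W): not NE [P1→A gives 9>6; P2→P gives 8>6; P3→X gives 8>6]
(C,R,X): not NE [P1→A gives 7>1; P2→S gives 8>2]
(C,R,Y): not NE [P3→X gives 7>3]
(C,R,Z): not NE [P3→X gives 7>4]
(C,R,W): not NE [P2→P gives 8>3; P3→X gives 7>5]
(C,S,X): not NE [P1→B gives 9>7; P3→Z gives 8>3]
(C,S,Y): not NE [P2→R gives 9>6; P3→Z gives 8>0]
(C,S,Z): not NE [P1→A gives 2>1]
(C,S,W): not NE [P1→A gives 8>1; P2→P gives 8>6; P3→Z gives 8>7]

PSNE = {(B,S,X)}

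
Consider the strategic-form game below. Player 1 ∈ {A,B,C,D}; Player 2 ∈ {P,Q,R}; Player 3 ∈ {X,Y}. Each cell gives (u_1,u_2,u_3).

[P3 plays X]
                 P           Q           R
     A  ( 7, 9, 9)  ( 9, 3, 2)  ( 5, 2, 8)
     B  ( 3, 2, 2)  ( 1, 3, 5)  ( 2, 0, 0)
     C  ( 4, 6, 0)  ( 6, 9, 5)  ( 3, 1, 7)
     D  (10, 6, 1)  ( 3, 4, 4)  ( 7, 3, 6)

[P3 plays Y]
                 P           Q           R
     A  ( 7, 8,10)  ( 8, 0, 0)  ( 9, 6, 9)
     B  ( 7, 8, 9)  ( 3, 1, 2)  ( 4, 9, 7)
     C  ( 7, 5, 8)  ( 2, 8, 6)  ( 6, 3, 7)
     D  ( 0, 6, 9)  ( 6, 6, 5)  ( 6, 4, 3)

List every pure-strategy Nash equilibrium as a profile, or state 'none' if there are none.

(A,P,X): not NE [P1→D gives 10>7; P3→Y gives 10>9]
(A,P,Y): NE
(A,Q,X): not NE [P2→P gives 9>3]
(A,Q,Y): not NE [P2→P gives 8>0; P3→X gives 2>0]
(A,R,X): not NE [P1→D gives 7>5; P2→P gives 9>2; P3→Y gives 9>8]
(A,R,Y): not NE [P2→P gives 8>6]
(B,P,X): not NE [P1→D gives 10>3; P2→Q gives 3>2; P3→Y gives 9>2]
(B,P,Y): not NE [P2→R gives 9>8]
(B,Q,X): not NE [P1→A gives 9>1]
(B,Q,Y): not NE [P1→A gives 8>3; P2→R gives 9>1; P3→X gives 5>2]
(B,R,X): not NE [P1→D gives 7>2; P2→Q gives 3>0; P3→Y gives 7>0]
(B,R,Y): not NE [P1→A gives 9>4]
(C,P,X): not NE [P1→D gives 10>4; P2→Q gives 9>6; P3→Y gives 8>0]
(C,P,Y): not NE [P2→Q gives 8>5]
(C,Q,X): not NE [P1→A gives 9>6; P3→Y gives 6>5]
(C,Q,Y): not NE [P1→A gives 8>2]
(C,R,X): not NE [P1→D gives 7>3; P2→Q gives 9>1]
(C,R,Y): not NE [P1→A gives 9>6; P2→Q gives 8>3]
(D,P,X): not NE [P3→Y gives 9>1]
(D,P,Y): not NE [P1→C gives 7>0]
(D,Q,X): not NE [P1→A gives 9>3; P2→P gives 6>4; P3→Y gives 5>4]
(D,Q,Y): not NE [P1→A gives 8>6]
(D,R,X): not NE [P2→P gives 6>3]
(D,R,Y): not NE [P1→A gives 9>6; P2→Q gives 6>4; P3→X gives 6>3]

NE set: (A,P,Y)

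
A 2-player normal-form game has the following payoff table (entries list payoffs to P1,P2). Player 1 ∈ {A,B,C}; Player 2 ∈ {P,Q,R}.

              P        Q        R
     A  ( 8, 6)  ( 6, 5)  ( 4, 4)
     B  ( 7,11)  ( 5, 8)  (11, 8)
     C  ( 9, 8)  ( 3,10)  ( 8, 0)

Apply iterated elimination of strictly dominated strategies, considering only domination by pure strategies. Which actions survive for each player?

Survivors P1:{A,C} P2:{P,Q}

P2 drop R (P beats it: A:6>4 B:11>8 C:8>0)
P1 drop B (A beats it: P:8>7 Q:6>5)
P1→{A,C} P2→{P,Q}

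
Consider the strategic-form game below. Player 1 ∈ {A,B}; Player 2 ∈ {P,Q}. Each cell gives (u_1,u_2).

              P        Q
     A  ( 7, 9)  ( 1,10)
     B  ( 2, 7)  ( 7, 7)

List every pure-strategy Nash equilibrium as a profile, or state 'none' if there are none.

(A,P): not NE [P2→Q gives 10>9]
(A,Q): not NE [P1→B gives 7>1]
(B,P): not NE [P1→A gives 7>2]
(B,Q): NE

NE set: (B,Q)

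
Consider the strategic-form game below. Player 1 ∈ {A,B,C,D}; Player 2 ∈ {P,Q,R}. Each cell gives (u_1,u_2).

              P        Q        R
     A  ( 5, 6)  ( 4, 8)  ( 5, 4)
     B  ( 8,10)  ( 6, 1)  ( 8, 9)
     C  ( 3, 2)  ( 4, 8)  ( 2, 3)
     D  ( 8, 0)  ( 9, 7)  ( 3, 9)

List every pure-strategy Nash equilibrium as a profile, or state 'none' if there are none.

Nash profiles: (B,P)

(A,P): not NE [P1→D gives 8>5; P2→Q gives 8>6]
(A,Q): not NE [P1→D gives 9>4]
(A,R): not NE [P1→B gives 8>5; P2→Q gives 8>4]
(B,P): NE
(B,Q): not NE [P1→D gives 9>6; P2→P gives 10>1]
(B,R): not NE [P2→P gives 10>9]
(C,P): not NE [P1→D gives 8>3; P2→Q gives 8>2]
(C,Q): not NE [P1→D gives 9>4]
(C,R): not NE [P1→B gives 8>2; P2→Q gives 8>3]
(D,P): not NE [P2→R gives 9>0]
(D,Q): not NE [P2→R gives 9>7]
(D,R): not NE [P1→B gives 8>3]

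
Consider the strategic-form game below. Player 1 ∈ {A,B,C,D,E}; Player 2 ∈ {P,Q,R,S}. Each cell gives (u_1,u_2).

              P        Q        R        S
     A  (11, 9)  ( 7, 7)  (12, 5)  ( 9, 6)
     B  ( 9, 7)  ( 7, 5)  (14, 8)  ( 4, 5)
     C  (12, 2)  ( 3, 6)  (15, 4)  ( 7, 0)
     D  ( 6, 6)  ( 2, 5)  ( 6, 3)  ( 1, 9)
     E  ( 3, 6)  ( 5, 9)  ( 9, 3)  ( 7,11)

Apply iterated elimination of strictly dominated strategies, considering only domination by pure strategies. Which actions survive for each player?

Survivors P1:{A,B,C} P2:{P,Q,R}

P1 drop D (A beats it: P:11>6 Q:7>2 R:12>6 S:9>1)
P1 drop E (A beats it: P:11>3 Q:7>5 R:12>9 S:9>7)
P2 drop S (P beats it: A:9>6 B:7>5 C:2>0)
P1→{A,B,C} P2→{P,Q,R}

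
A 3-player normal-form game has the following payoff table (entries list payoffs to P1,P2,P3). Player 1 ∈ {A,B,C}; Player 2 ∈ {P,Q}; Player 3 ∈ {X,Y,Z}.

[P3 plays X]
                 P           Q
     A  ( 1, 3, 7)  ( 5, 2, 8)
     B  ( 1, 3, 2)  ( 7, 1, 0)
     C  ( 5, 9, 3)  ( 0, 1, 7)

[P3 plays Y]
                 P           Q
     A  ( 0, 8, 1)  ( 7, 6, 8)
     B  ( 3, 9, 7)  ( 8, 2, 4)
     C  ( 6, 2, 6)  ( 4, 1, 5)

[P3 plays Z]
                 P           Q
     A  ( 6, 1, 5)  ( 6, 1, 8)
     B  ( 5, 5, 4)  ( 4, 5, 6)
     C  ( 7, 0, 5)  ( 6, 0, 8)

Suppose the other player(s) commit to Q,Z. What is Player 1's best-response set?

u_1(A vs Q,Z) = 6
u_1(B vs Q,Z) = 4
u_1(C vs Q,Z) = 6
max payoff 6 at {A,C}

argmax u_1 = {A,C}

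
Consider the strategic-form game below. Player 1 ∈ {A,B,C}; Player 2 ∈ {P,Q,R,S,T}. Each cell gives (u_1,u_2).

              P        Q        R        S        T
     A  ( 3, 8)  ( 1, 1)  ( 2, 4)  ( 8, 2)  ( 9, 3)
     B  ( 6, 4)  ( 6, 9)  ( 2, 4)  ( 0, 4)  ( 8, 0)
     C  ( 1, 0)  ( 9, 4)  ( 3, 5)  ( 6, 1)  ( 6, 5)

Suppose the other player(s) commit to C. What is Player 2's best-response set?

u_2(P vs C) = 0
u_2(Q vs C) = 4
u_2(R vs C) = 5
u_2(S vs C) = 1
u_2(T vs C) = 5
max payoff 5 at {R,T}

P2 best: {R,T}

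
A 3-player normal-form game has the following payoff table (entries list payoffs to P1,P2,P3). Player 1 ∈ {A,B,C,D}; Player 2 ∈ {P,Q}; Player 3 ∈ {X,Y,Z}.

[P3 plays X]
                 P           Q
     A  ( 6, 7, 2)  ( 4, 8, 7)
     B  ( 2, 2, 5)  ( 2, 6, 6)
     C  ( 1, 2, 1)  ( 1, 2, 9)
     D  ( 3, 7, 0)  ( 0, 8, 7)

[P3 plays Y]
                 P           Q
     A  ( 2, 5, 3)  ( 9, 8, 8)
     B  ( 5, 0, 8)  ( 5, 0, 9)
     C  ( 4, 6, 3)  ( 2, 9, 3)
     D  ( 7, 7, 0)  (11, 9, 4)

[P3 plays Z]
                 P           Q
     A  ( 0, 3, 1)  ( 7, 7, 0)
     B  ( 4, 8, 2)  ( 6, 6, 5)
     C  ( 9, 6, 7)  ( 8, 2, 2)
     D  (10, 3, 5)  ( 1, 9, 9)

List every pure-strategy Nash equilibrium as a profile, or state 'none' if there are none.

PSNE: ∅

(A,P,X): not NE [P2→Q gives 8>7; P3→Y gives 3>2]
(A,P,Y): not NE [P1→D gives 7>2; P2→Q gives 8>5]
(A,P,Z): not NE [P1→D gives 10>0; P2→Q gives 7>3; P3→Y gives 3>1]
(A,Q,X): not NE [P3→Y gives 8>7]
(A,Q,Y): not NE [P1→D gives 11>9]
(A,Q,Z): not NE [P1→C gives 8>7; P3→Y gives 8>0]
(B,P,X): not NE [P1→A gives 6>2; P2→Q gives 6>2; P3→Y gives 8>5]
(B,P,Y): not NE [P1→D gives 7>5]
(B,P,Z): not NE [P1→D gives 10>4; P3→Y gives 8>2]
(B,Q,X): not NE [P1→A gives 4>2; P3→Y gives 9>6]
(B,Q,Y): not NE [P1→D gives 11>5]
(B,Q,Z): not NE [P1→C gives 8>6; P2→P gives 8>6; P3→Y gives 9>5]
(C,P,X): not NE [P1→A gives 6>1; P3→Z gives 7>1]
(C,P,Y): not NE [P1→D gives 7>4; P2→Q gives 9>6; P3→Z gives 7>3]
(C,P,Z): not NE [P1→D gives 10>9]
(C,Q,X): not NE [P1→A gives 4>1]
(C,Q,Y): not NE [P1→D gives 11>2; P3→X gives 9>3]
(C,Q,Z): not NE [P2→P gives 6>2; P3→X gives 9>2]
(D,P,X): not NE [P1→A gives 6>3; P2→Q gives 8>7; P3→Z gives 5>0]
(D,P,Y): not NE [P2→Q gives 9>7; P3→Z gives 5>0]
(D,P,Z): not NE [P2→Q gives 9>3]
(D,Q,X): not NE [P1→A gives 4>0; P3→Z gives 9>7]
(D,Q,Y): not NE [P3→Z gives 9>4]
(D,Q,Z): not NE [P1→C gives 8>1]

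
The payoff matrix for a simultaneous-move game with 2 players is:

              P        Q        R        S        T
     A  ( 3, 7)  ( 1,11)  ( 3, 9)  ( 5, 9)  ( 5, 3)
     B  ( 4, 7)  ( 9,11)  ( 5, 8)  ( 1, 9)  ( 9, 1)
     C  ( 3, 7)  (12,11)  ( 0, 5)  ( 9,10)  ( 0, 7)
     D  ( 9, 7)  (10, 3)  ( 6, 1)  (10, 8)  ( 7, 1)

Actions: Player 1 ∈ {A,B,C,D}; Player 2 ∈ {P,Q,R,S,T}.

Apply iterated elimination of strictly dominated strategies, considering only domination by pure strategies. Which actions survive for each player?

IESDS → P1:{C,D} P2:{Q,S}

P1 drop A (D beats it: P:9>3 Q:10>1 R:6>3 S:10>5 T:7>5)
P2 drop P (S beats it: B:9>7 C:10>7 D:8>7)
P2 drop R (Q beats it: B:11>8 C:11>5 D:3>1)
P2 drop T (Q beats it: B:11>1 C:11>7 D:3>1)
P1 drop B (C beats it: Q:12>9 S:9>1)
P1→{C,D} P2→{Q,S}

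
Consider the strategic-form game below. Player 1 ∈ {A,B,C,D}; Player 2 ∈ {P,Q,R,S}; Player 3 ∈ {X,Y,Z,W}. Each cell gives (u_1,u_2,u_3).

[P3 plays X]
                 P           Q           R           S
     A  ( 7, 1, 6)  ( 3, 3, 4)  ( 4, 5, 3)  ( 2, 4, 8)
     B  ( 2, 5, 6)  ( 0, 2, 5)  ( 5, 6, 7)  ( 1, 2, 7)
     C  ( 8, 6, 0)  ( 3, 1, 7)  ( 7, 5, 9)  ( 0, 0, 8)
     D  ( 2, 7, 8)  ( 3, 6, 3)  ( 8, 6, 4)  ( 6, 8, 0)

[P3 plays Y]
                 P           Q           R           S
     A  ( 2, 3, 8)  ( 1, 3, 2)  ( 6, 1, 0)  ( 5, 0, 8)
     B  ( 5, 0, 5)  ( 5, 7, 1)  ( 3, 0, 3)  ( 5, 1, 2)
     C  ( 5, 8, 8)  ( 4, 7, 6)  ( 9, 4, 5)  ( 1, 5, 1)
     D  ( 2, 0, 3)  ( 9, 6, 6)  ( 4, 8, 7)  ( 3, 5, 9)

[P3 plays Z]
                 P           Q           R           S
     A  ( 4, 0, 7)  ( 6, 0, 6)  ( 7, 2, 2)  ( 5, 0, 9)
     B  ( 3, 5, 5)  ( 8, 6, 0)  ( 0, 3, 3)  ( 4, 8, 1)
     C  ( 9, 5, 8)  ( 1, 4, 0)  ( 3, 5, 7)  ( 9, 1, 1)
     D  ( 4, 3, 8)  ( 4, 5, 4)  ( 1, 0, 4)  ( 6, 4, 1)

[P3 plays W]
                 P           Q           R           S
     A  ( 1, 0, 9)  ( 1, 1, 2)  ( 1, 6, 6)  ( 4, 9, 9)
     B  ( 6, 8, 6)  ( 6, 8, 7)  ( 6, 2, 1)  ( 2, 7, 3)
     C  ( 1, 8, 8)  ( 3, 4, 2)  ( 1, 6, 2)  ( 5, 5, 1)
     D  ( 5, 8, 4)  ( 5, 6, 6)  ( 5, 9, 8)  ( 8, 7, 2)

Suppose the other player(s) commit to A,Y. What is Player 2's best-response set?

argmax u_2 = {P,Q}

u_2(P vs A,Y) = 3
u_2(Q vs A,Y) = 3
u_2(R vs A,Y) = 1
u_2(S vs A,Y) = 0
max payoff 3 at {P,Q}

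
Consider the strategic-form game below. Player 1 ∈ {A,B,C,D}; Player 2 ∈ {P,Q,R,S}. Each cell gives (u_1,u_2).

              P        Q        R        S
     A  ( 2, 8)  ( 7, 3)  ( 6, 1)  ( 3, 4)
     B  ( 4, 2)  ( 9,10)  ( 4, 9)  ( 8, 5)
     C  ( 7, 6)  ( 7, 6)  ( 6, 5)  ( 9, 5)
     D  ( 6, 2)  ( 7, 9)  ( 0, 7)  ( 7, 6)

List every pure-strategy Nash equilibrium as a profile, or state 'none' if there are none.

Nash profiles: (B,Q), (C,P)

(A,P): not NE [P1→C gives 7>2]
(A,Q): not NE [P1→B gives 9>7; P2→P gives 8>3]
(A,R): not NE [P2→P gives 8>1]
(A,S): not NE [P1→C gives 9>3; P2→P gives 8>4]
(B,P): not NE [P1→C gives 7>4; P2→Q gives 10>2]
(B,Q): NE
(B,R): not NE [P1→C gives 6>4; P2→Q gives 10>9]
(B,S): not NE [P1→C gives 9>8; P2→Q gives 10>5]
(C,P): NE
(C,Q): not NE [P1→B gives 9>7]
(C,R): not NE [P2→Q gives 6>5]
(C,S): not NE [P2→Q gives 6>5]
(D,P): not NE [P1→C gives 7>6; P2→Q gives 9>2]
(D,Q): not NE [P1→B gives 9>7]
(D,R): not NE [P1→C gives 6>0; P2→Q gives 9>7]
(D,S): not NE [P1→C gives 9>7; P2→Q gives 9>6]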